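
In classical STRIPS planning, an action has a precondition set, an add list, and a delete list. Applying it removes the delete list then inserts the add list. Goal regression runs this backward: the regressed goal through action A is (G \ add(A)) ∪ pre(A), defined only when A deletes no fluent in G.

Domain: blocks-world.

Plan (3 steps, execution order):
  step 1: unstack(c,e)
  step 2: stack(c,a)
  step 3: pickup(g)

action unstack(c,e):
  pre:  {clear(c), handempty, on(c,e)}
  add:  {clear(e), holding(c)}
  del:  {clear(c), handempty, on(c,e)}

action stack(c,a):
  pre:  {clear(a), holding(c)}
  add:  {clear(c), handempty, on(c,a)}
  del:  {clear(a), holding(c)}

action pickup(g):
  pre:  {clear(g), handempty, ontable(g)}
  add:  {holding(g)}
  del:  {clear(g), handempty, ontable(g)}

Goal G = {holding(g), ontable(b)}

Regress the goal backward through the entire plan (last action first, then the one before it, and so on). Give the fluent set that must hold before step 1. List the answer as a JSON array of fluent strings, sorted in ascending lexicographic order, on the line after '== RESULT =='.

Regress step by step:
  through step 3 (pickup(g)): drop {holding(g)}, keep {ontable(b)}, require {clear(g), handempty, ontable(g)}
    → {clear(g), handempty, ontable(b), ontable(g)}
  through step 2 (stack(c,a)): drop {handempty}, keep {clear(g), ontable(b), ontable(g)}, require {clear(a), holding(c)}
    → {clear(a), clear(g), holding(c), ontable(b), ontable(g)}
  through step 1 (unstack(c,e)): drop {holding(c)}, keep {clear(a), clear(g), ontable(b), ontable(g)}, require {clear(c), handempty, on(c,e)}
    → {clear(a), clear(c), clear(g), handempty, on(c,e), ontable(b), ontable(g)}

== RESULT ==
["clear(a)", "clear(c)", "clear(g)", "handempty", "on(c,e)", "ontable(b)", "ontable(g)"]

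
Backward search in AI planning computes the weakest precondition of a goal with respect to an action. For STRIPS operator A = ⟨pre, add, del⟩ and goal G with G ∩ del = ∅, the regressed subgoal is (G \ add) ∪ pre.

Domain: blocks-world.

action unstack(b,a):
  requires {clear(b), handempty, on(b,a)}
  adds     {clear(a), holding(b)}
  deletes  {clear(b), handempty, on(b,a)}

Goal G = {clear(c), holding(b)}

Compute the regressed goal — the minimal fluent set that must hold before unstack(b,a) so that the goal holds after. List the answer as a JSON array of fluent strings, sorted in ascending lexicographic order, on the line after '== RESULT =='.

Regress:
  G ∩ del = {}  (empty — regression defined)
  G \ add = {clear(c), holding(b)} \ {clear(a), holding(b)} = {clear(c)}
  ∪ pre   = {clear(c)} ∪ {clear(b), handempty, on(b,a)}
          = {clear(b), clear(c), handempty, on(b,a)}

== RESULT ==
["clear(b)", "clear(c)", "handempty", "on(b,a)"]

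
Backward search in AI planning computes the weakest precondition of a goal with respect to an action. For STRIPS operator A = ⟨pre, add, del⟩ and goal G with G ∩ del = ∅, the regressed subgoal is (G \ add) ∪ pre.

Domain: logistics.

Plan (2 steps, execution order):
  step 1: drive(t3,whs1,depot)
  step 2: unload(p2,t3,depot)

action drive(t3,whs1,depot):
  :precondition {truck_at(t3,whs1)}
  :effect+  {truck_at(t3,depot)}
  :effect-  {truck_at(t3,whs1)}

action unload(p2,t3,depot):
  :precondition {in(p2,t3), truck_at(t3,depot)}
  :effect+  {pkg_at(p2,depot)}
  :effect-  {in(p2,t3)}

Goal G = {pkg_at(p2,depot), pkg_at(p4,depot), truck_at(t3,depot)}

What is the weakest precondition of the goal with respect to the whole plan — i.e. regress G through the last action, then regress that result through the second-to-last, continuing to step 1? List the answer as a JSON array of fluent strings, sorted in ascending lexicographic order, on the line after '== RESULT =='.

Work backward from the goal:
  through step 2 (unload(p2,t3,depot)): drop {pkg_at(p2,depot)}, keep {pkg_at(p4,depot), truck_at(t3,depot)}, require {in(p2,t3), truck_at(t3,depot)}
    → {in(p2,t3), pkg_at(p4,depot), truck_at(t3,depot)}
  through step 1 (drive(t3,whs1,depot)): drop {truck_at(t3,depot)}, keep {in(p2,t3), pkg_at(p4,depot)}, require {truck_at(t3,whs1)}
    → {in(p2,t3), pkg_at(p4,depot), truck_at(t3,whs1)}

== RESULT ==
["in(p2,t3)", "pkg_at(p4,depot)", "truck_at(t3,whs1)"]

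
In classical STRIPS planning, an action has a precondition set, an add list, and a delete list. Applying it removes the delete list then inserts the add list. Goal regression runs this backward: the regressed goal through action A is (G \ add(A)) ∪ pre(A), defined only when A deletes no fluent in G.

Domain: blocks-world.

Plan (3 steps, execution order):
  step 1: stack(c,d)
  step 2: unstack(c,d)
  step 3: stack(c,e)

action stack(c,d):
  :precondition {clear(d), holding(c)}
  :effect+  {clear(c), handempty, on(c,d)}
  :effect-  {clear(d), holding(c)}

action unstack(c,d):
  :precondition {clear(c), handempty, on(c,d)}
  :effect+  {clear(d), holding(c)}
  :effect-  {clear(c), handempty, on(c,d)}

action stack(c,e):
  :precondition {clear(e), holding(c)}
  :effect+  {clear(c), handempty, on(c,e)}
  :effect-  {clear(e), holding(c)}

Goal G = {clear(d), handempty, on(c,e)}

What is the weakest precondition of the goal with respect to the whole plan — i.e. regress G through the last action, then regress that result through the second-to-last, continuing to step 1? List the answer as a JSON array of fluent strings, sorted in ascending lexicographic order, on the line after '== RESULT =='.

Regress step by step:
  through step 3 (stack(c,e)): drop {handempty, on(c,e)}, keep {clear(d)}, require {clear(e), holding(c)}
    → {clear(d), clear(e), holding(c)}
  through step 2 (unstack(c,d)): drop {clear(d), holding(c)}, keep {clear(e)}, require {clear(c), handempty, on(c,d)}
    → {clear(c), clear(e), handempty, on(c,d)}
  through step 1 (stack(c,d)): drop {clear(c), handempty, on(c,d)}, keep {clear(e)}, require {clear(d), holding(c)}
    → {clear(d), clear(e), holding(c)}

== RESULT ==
["clear(d)", "clear(e)", "holding(c)"]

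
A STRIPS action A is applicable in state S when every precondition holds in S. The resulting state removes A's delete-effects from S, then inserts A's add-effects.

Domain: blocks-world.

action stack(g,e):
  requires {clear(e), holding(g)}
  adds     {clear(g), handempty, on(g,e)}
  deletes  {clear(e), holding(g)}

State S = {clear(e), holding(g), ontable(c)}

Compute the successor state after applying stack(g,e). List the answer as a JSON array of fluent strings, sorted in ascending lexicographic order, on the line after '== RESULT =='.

Compute (S \ del) ∪ add:
  pre ⊆ S: {clear(e), holding(g)} ⊆ S  — applicable
  S \ del = {ontable(c)}
  ∪ add   = {clear(g), handempty, on(g,e), ontable(c)}

== RESULT ==
["clear(g)", "handempty", "on(g,e)", "ontable(c)"]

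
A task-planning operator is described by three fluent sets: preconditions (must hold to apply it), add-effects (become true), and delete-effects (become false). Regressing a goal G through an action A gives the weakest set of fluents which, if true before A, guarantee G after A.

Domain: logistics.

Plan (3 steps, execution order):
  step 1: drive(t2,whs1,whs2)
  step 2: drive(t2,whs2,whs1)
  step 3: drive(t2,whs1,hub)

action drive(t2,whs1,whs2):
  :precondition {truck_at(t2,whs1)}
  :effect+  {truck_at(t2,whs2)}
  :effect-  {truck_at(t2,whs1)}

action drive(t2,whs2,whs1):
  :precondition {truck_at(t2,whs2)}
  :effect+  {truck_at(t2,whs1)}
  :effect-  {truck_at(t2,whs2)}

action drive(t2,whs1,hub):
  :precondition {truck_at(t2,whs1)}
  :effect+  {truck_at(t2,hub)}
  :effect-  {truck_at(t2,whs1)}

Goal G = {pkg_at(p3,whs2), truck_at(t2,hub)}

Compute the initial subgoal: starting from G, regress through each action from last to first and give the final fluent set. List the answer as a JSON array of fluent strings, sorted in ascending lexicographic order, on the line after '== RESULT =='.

Work backward from the goal:
  through step 3 (drive(t2,whs1,hub)): drop {truck_at(t2,hub)}, keep {pkg_at(p3,whs2)}, require {truck_at(t2,whs1)}
    → {pkg_at(p3,whs2), truck_at(t2,whs1)}
  through step 2 (drive(t2,whs2,whs1)): drop {truck_at(t2,whs1)}, keep {pkg_at(p3,whs2)}, require {truck_at(t2,whs2)}
    → {pkg_at(p3,whs2), truck_at(t2,whs2)}
  through step 1 (drive(t2,whs1,whs2)): drop {truck_at(t2,whs2)}, keep {pkg_at(p3,whs2)}, require {truck_at(t2,whs1)}
    → {pkg_at(p3,whs2), truck_at(t2,whs1)}

== RESULT ==
["pkg_at(p3,whs2)", "truck_at(t2,whs1)"]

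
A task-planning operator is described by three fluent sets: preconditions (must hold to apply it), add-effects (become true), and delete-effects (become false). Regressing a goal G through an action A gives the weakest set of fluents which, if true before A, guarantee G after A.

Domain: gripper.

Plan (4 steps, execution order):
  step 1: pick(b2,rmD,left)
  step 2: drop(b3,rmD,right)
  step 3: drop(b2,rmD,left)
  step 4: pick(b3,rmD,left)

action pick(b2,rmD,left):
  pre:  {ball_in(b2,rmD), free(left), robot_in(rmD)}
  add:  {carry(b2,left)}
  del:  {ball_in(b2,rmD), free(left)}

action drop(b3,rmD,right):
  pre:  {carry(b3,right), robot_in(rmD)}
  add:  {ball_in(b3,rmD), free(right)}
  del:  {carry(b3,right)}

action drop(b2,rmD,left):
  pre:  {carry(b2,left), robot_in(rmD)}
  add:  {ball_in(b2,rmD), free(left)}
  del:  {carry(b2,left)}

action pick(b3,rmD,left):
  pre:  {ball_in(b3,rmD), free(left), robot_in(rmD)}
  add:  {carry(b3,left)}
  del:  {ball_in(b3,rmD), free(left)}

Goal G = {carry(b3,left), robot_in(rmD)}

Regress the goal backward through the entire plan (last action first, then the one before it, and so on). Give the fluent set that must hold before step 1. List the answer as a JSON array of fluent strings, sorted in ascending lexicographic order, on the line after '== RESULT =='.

Regress step by step:
  through step 4 (pick(b3,rmD,left)): drop {carry(b3,left)}, keep {robot_in(rmD)}, require {ball_in(b3,rmD), free(left), robot_in(rmD)}
    → {ball_in(b3,rmD), free(left), robot_in(rmD)}
  through step 3 (drop(b2,rmD,left)): drop {free(left)}, keep {ball_in(b3,rmD), robot_in(rmD)}, require {carry(b2,left), robot_in(rmD)}
    → {ball_in(b3,rmD), carry(b2,left), robot_in(rmD)}
  through step 2 (drop(b3,rmD,right)): drop {ball_in(b3,rmD)}, keep {carry(b2,left), robot_in(rmD)}, require {carry(b3,right), robot_in(rmD)}
    → {carry(b2,left), carry(b3,right), robot_in(rmD)}
  through step 1 (pick(b2,rmD,left)): drop {carry(b2,left)}, keep {carry(b3,right), robot_in(rmD)}, require {ball_in(b2,rmD), free(left), robot_in(rmD)}
    → {ball_in(b2,rmD), carry(b3,right), free(left), robot_in(rmD)}

== RESULT ==
["ball_in(b2,rmD)", "carry(b3,right)", "free(left)", "robot_in(rmD)"]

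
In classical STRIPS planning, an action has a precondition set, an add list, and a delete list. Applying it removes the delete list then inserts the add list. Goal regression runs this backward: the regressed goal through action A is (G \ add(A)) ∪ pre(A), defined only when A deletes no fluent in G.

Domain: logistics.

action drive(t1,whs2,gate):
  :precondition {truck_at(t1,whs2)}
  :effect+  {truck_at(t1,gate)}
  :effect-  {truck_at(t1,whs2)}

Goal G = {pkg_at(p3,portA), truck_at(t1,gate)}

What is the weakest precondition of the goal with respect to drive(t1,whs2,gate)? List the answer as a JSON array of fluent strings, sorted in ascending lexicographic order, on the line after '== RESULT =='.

Regress:
  G ∩ del = {}  (empty — regression defined)
  G \ add = {pkg_at(p3,portA), truck_at(t1,gate)} \ {truck_at(t1,gate)} = {pkg_at(p3,portA)}
  ∪ pre   = {pkg_at(p3,portA)} ∪ {truck_at(t1,whs2)}
          = {pkg_at(p3,portA), truck_at(t1,whs2)}

== RESULT ==
["pkg_at(p3,portA)", "truck_at(t1,whs2)"]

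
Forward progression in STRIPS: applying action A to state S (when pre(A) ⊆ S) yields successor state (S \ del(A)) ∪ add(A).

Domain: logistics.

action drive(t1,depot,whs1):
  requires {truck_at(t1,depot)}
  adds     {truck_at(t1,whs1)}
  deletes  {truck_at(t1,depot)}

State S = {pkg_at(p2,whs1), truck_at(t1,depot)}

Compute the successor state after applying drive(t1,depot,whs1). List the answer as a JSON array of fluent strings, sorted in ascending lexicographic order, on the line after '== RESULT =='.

Progress:
  pre ⊆ S: {truck_at(t1,depot)} ⊆ S  — applicable
  S \ del = {pkg_at(p2,whs1)}
  ∪ add   = {pkg_at(p2,whs1), truck_at(t1,whs1)}

== RESULT ==
["pkg_at(p2,whs1)", "truck_at(t1,whs1)"]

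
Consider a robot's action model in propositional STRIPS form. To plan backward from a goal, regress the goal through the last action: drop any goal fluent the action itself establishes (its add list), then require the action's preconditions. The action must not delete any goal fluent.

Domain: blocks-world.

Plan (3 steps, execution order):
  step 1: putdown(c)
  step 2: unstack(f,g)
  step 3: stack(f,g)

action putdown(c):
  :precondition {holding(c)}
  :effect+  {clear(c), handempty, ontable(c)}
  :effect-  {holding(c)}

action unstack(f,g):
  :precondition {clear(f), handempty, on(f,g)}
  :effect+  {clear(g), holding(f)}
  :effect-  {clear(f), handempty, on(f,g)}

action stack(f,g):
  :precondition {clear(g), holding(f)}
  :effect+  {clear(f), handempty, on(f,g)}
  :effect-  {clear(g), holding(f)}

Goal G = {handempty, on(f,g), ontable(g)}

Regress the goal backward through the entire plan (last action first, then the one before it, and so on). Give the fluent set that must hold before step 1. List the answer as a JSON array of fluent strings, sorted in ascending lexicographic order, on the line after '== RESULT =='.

Work backward from the goal:
  through step 3 (stack(f,g)): drop {handempty, on(f,g)}, keep {ontable(g)}, require {clear(g), holding(f)}
    → {clear(g), holding(f), ontable(g)}
  through step 2 (unstack(f,g)): drop {clear(g), holding(f)}, keep {ontable(g)}, require {clear(f), handempty, on(f,g)}
    → {clear(f), handempty, on(f,g), ontable(g)}
  through step 1 (putdown(c)): drop {handempty}, keep {clear(f), on(f,g), ontable(g)}, require {holding(c)}
    → {clear(f), holding(c), on(f,g), ontable(g)}

== RESULT ==
["clear(f)", "holding(c)", "on(f,g)", "ontable(g)"]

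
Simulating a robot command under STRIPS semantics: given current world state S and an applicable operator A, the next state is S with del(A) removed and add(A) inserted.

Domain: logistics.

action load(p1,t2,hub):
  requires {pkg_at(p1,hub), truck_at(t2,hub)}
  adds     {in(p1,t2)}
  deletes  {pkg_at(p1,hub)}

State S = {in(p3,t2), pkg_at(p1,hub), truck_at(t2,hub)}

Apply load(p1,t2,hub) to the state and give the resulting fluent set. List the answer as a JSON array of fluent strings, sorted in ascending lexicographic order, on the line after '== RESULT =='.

Compute (S \ del) ∪ add:
  pre ⊆ S: {pkg_at(p1,hub), truck_at(t2,hub)} ⊆ S  — applicable
  S \ del = {in(p3,t2), truck_at(t2,hub)}
  ∪ add   = {in(p1,t2), in(p3,t2), truck_at(t2,hub)}

== RESULT ==
["in(p1,t2)", "in(p3,t2)", "truck_at(t2,hub)"]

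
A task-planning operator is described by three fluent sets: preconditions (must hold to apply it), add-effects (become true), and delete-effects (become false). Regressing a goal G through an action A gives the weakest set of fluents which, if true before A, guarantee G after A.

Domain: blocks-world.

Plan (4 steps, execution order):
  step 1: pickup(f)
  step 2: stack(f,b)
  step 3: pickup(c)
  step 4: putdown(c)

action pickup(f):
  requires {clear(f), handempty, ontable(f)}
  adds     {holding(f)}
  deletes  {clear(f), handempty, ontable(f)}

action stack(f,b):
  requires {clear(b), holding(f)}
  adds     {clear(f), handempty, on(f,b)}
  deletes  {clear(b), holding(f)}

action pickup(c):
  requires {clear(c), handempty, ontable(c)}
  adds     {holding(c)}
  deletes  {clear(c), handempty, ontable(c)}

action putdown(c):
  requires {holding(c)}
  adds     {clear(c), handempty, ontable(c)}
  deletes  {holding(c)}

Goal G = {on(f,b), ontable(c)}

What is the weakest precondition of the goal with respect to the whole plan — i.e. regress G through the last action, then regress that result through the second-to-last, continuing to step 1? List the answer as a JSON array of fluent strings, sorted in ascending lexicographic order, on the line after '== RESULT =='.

Regress step by step:
  through step 4 (putdown(c)): drop {ontable(c)}, keep {on(f,b)}, require {holding(c)}
    → {holding(c), on(f,b)}
  through step 3 (pickup(c)): drop {holding(c)}, keep {on(f,b)}, require {clear(c), handempty, ontable(c)}
    → {clear(c), handempty, on(f,b), ontable(c)}
  through step 2 (stack(f,b)): drop {handempty, on(f,b)}, keep {clear(c), ontable(c)}, require {clear(b), holding(f)}
    → {clear(b), clear(c), holding(f), ontable(c)}
  through step 1 (pickup(f)): drop {holding(f)}, keep {clear(b), clear(c), ontable(c)}, require {clear(f), handempty, ontable(f)}
    → {clear(b), clear(c), clear(f), handempty, ontable(c), ontable(f)}

== RESULT ==
["clear(b)", "clear(c)", "clear(f)", "handempty", "ontable(c)", "ontable(f)"]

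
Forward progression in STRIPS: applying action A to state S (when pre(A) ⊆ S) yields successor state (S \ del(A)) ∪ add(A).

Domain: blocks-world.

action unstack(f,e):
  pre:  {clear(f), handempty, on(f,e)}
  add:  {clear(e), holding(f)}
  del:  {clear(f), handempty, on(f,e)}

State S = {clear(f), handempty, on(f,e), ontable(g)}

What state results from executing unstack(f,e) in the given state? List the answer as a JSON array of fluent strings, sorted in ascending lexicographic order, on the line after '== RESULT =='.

Compute (S \ del) ∪ add:
  pre ⊆ S: {clear(f), handempty, on(f,e)} ⊆ S  — applicable
  S \ del = {ontable(g)}
  ∪ add   = {clear(e), holding(f), ontable(g)}

== RESULT ==
["clear(e)", "holding(f)", "ontable(g)"]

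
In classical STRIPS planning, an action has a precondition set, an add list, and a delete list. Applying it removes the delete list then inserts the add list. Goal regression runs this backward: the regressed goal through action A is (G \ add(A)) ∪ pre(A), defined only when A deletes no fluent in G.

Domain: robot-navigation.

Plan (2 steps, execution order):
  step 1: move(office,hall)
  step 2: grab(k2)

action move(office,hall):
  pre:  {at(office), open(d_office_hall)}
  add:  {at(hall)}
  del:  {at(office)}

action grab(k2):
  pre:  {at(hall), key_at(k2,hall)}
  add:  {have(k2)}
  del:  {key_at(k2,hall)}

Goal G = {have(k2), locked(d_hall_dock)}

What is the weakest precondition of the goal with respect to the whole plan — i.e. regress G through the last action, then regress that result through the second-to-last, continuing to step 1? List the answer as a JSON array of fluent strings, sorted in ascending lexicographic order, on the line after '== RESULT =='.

Work backward from the goal:
  through step 2 (grab(k2)): drop {have(k2)}, keep {locked(d_hall_dock)}, require {at(hall), key_at(k2,hall)}
    → {at(hall), key_at(k2,hall), locked(d_hall_dock)}
  through step 1 (move(office,hall)): drop {at(hall)}, keep {key_at(k2,hall), locked(d_hall_dock)}, require {at(office), open(d_office_hall)}
    → {at(office), key_at(k2,hall), locked(d_hall_dock), open(d_office_hall)}

== RESULT ==
["at(office)", "key_at(k2,hall)", "locked(d_hall_dock)", "open(d_office_hall)"]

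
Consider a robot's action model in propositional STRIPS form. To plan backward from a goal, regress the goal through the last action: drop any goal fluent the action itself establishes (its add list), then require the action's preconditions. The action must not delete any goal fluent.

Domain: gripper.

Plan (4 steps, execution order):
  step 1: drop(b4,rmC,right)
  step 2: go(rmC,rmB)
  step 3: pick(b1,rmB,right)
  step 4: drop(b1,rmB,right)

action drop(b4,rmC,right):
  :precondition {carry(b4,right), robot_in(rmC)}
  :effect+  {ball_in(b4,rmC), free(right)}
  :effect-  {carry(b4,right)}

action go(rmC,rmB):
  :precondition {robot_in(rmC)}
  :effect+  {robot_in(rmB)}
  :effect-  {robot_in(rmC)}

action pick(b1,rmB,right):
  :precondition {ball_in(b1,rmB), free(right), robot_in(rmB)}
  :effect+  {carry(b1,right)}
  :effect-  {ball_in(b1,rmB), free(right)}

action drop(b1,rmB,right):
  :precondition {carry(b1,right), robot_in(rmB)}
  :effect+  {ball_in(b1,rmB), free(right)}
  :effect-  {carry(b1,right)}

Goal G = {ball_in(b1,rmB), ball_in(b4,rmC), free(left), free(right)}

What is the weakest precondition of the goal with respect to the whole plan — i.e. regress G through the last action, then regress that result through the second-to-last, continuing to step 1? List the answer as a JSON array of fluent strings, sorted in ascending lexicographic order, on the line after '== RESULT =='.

Regress step by step:
  through step 4 (drop(b1,rmB,right)): drop {ball_in(b1,rmB), free(right)}, keep {ball_in(b4,rmC), free(left)}, require {carry(b1,right), robot_in(rmB)}
    → {ball_in(b4,rmC), carry(b1,right), free(left), robot_in(rmB)}
  through step 3 (pick(b1,rmB,right)): drop {carry(b1,right)}, keep {ball_in(b4,rmC), free(left), robot_in(rmB)}, require {ball_in(b1,rmB), free(right), robot_in(rmB)}
    → {ball_in(b1,rmB), ball_in(b4,rmC), free(left), free(right), robot_in(rmB)}
  through step 2 (go(rmC,rmB)): drop {robot_in(rmB)}, keep {ball_in(b1,rmB), ball_in(b4,rmC), free(left), free(right)}, require {robot_in(rmC)}
    → {ball_in(b1,rmB), ball_in(b4,rmC), free(left), free(right), robot_in(rmC)}
  through step 1 (drop(b4,rmC,right)): drop {ball_in(b4,rmC), free(right)}, keep {ball_in(b1,rmB), free(left), robot_in(rmC)}, require {carry(b4,right), robot_in(rmC)}
    → {ball_in(b1,rmB), carry(b4,right), free(left), robot_in(rmC)}

== RESULT ==
["ball_in(b1,rmB)", "carry(b4,right)", "free(left)", "robot_in(rmC)"]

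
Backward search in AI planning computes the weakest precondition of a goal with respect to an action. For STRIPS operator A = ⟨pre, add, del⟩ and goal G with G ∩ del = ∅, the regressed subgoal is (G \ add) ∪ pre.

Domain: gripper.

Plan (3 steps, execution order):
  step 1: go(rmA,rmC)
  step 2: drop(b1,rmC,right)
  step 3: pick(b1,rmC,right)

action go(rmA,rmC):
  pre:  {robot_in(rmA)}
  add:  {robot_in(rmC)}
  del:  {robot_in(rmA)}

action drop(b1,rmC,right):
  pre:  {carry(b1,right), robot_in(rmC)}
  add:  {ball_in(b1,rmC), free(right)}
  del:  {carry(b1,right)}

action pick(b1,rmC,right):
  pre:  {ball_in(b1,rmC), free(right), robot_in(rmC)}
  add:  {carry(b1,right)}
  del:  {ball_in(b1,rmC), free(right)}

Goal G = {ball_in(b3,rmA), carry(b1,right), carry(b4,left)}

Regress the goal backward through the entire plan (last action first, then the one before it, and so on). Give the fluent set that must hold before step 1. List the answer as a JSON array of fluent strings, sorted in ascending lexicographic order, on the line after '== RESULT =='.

Work backward from the goal:
  through step 3 (pick(b1,rmC,right)): drop {carry(b1,right)}, keep {ball_in(b3,rmA), carry(b4,left)}, require {ball_in(b1,rmC), free(right), robot_in(rmC)}
    → {ball_in(b1,rmC), ball_in(b3,rmA), carry(b4,left), free(right), robot_in(rmC)}
  through step 2 (drop(b1,rmC,right)): drop {ball_in(b1,rmC), free(right)}, keep {ball_in(b3,rmA), carry(b4,left), robot_in(rmC)}, require {carry(b1,right), robot_in(rmC)}
    → {ball_in(b3,rmA), carry(b1,right), carry(b4,left), robot_in(rmC)}
  through step 1 (go(rmA,rmC)): drop {robot_in(rmC)}, keep {ball_in(b3,rmA), carry(b1,right), carry(b4,left)}, require {robot_in(rmA)}
    → {ball_in(b3,rmA), carry(b1,right), carry(b4,left), robot_in(rmA)}

== RESULT ==
["ball_in(b3,rmA)", "carry(b1,right)", "carry(b4,left)", "robot_in(rmA)"]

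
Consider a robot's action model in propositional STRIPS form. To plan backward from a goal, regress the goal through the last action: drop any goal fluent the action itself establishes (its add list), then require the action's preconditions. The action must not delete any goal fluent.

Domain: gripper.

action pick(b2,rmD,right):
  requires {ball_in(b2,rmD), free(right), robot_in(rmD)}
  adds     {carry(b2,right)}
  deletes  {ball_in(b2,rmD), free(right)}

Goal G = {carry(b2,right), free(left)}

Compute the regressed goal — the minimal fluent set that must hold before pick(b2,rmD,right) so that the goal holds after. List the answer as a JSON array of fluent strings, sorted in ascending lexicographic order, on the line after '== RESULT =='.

Regress:
  G ∩ del = {}  (empty — regression defined)
  G \ add = {carry(b2,right), free(left)} \ {carry(b2,right)} = {free(left)}
  ∪ pre   = {free(left)} ∪ {ball_in(b2,rmD), free(right), robot_in(rmD)}
          = {ball_in(b2,rmD), free(left), free(right), robot_in(rmD)}

== RESULT ==
["ball_in(b2,rmD)", "free(left)", "free(right)", "robot_in(rmD)"]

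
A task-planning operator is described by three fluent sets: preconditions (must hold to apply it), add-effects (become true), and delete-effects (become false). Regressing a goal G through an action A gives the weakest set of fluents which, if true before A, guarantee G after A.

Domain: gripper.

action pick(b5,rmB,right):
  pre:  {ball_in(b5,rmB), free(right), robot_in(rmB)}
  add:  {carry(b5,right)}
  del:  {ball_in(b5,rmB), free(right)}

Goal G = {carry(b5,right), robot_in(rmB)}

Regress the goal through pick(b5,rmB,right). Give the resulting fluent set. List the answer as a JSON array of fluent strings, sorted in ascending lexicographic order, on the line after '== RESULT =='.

Regress:
  G ∩ del = {}  (empty — regression defined)
  G \ add = {carry(b5,right), robot_in(rmB)} \ {carry(b5,right)} = {robot_in(rmB)}
  ∪ pre   = {robot_in(rmB)} ∪ {ball_in(b5,rmB), free(right), robot_in(rmB)}
          = {ball_in(b5,rmB), free(right), robot_in(rmB)}

== RESULT ==
["ball_in(b5,rmB)", "free(right)", "robot_in(rmB)"]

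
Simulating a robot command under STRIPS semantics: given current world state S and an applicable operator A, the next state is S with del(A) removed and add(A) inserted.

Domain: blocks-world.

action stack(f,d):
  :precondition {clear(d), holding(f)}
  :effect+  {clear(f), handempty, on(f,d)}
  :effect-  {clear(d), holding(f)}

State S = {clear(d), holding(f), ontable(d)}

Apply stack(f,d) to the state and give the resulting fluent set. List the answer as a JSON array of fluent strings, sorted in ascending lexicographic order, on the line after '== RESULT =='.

Progress:
  pre ⊆ S: {clear(d), holding(f)} ⊆ S  — applicable
  S \ del = {ontable(d)}
  ∪ add   = {clear(f), handempty, on(f,d), ontable(d)}

== RESULT ==
["clear(f)", "handempty", "on(f,d)", "ontable(d)"]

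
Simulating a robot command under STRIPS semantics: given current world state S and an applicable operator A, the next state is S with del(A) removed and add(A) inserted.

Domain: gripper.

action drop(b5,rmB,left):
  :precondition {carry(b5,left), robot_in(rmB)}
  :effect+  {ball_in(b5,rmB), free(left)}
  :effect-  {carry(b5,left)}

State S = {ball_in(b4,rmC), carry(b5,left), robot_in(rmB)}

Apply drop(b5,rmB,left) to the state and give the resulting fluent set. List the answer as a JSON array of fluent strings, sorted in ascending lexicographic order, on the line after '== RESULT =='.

Progress:
  pre ⊆ S: {carry(b5,left), robot_in(rmB)} ⊆ S  — applicable
  S \ del = {ball_in(b4,rmC), robot_in(rmB)}
  ∪ add   = {ball_in(b4,rmC), ball_in(b5,rmB), free(left), robot_in(rmB)}

== RESULT ==
["ball_in(b4,rmC)", "ball_in(b5,rmB)", "free(left)", "robot_in(rmB)"]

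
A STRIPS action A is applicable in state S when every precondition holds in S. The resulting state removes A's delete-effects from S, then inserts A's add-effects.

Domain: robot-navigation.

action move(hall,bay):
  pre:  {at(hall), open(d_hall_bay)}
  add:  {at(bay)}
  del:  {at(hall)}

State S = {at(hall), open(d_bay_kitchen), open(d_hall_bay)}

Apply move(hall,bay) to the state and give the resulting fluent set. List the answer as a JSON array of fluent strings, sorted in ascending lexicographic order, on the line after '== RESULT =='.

Progress:
  pre ⊆ S: {at(hall), open(d_hall_bay)} ⊆ S  — applicable
  S \ del = {open(d_bay_kitchen), open(d_hall_bay)}
  ∪ add   = {at(bay), open(d_bay_kitchen), open(d_hall_bay)}

== RESULT ==
["at(bay)", "open(d_bay_kitchen)", "open(d_hall_bay)"]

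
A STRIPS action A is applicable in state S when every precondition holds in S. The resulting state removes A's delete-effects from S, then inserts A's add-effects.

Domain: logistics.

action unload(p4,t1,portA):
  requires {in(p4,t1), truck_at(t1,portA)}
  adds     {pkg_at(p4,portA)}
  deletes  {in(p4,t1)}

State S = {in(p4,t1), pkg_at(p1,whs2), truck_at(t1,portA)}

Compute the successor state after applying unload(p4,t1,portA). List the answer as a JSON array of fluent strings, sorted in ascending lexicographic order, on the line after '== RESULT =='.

Compute (S \ del) ∪ add:
  pre ⊆ S: {in(p4,t1), truck_at(t1,portA)} ⊆ S  — applicable
  S \ del = {pkg_at(p1,whs2), truck_at(t1,portA)}
  ∪ add   = {pkg_at(p1,whs2), pkg_at(p4,portA), truck_at(t1,portA)}

== RESULT ==
["pkg_at(p1,whs2)", "pkg_at(p4,portA)", "truck_at(t1,portA)"]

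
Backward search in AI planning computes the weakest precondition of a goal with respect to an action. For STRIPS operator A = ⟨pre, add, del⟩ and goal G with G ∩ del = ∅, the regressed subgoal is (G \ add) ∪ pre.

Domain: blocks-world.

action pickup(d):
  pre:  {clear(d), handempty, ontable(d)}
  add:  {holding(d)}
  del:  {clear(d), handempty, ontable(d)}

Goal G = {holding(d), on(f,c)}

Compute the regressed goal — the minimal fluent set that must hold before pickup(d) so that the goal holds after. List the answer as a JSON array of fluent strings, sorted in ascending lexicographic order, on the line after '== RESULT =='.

Compute (G \ add) ∪ pre:
  G ∩ del = {}  (empty — regression defined)
  G \ add = {holding(d), on(f,c)} \ {holding(d)} = {on(f,c)}
  ∪ pre   = {on(f,c)} ∪ {clear(d), handempty, ontable(d)}
          = {clear(d), handempty, on(f,c), ontable(d)}

== RESULT ==
["clear(d)", "handempty", "on(f,c)", "ontable(d)"]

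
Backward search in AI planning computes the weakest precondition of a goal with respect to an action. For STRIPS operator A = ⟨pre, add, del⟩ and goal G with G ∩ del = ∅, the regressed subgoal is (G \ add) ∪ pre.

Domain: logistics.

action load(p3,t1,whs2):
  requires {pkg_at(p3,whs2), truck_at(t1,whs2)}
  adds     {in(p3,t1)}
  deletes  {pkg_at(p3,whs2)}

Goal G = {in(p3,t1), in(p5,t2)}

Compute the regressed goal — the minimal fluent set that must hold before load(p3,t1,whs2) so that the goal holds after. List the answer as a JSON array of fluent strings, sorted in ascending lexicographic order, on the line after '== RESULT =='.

Compute (G \ add) ∪ pre:
  G ∩ del = {}  (empty — regression defined)
  G \ add = {in(p3,t1), in(p5,t2)} \ {in(p3,t1)} = {in(p5,t2)}
  ∪ pre   = {in(p5,t2)} ∪ {pkg_at(p3,whs2), truck_at(t1,whs2)}
          = {in(p5,t2), pkg_at(p3,whs2), truck_at(t1,whs2)}

== RESULT ==
["in(p5,t2)", "pkg_at(p3,whs2)", "truck_at(t1,whs2)"]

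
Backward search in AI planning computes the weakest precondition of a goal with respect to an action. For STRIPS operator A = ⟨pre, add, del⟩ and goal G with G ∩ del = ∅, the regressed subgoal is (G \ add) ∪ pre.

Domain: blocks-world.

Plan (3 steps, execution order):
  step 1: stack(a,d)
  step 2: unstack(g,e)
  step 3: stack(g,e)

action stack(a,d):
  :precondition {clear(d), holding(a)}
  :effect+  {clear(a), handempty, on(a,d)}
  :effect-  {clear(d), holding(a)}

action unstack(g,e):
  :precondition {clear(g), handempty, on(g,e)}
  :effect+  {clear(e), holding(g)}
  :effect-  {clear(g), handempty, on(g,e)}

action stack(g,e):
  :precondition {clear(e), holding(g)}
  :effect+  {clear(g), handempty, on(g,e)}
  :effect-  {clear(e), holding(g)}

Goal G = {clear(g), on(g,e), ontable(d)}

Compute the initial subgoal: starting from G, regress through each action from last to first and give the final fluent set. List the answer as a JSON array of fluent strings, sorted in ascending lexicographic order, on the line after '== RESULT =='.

Work backward from the goal:
  through step 3 (stack(g,e)): drop {clear(g), on(g,e)}, keep {ontable(d)}, require {clear(e), holding(g)}
    → {clear(e), holding(g), ontable(d)}
  through step 2 (unstack(g,e)): drop {clear(e), holding(g)}, keep {ontable(d)}, require {clear(g), handempty, on(g,e)}
    → {clear(g), handempty, on(g,e), ontable(d)}
  through step 1 (stack(a,d)): drop {handempty}, keep {clear(g), on(g,e), ontable(d)}, require {clear(d), holding(a)}
    → {clear(d), clear(g), holding(a), on(g,e), ontable(d)}

== RESULT ==
["clear(d)", "clear(g)", "holding(a)", "on(g,e)", "ontable(d)"]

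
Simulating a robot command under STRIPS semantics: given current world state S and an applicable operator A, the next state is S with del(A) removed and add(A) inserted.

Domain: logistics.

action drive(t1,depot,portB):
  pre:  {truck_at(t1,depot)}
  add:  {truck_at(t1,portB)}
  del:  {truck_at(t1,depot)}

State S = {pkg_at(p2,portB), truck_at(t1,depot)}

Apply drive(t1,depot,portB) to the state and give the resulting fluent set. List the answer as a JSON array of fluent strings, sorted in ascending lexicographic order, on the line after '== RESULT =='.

Compute (S \ del) ∪ add:
  pre ⊆ S: {truck_at(t1,depot)} ⊆ S  — applicable
  S \ del = {pkg_at(p2,portB)}
  ∪ add   = {pkg_at(p2,portB), truck_at(t1,portB)}

== RESULT ==
["pkg_at(p2,portB)", "truck_at(t1,portB)"]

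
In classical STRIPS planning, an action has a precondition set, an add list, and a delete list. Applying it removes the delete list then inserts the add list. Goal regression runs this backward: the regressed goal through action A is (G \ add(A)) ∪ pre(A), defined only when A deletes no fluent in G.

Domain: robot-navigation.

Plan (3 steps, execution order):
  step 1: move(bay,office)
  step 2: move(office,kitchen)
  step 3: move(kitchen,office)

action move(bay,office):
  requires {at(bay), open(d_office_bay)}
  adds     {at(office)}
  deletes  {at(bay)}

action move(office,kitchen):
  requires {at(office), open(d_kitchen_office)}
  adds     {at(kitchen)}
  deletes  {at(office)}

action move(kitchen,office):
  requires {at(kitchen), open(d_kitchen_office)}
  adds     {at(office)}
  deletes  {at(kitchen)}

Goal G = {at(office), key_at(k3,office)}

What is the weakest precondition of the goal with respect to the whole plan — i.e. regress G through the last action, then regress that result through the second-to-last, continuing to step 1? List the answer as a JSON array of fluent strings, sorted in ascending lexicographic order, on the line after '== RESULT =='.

Regress step by step:
  through step 3 (move(kitchen,office)): drop {at(office)}, keep {key_at(k3,office)}, require {at(kitchen), open(d_kitchen_office)}
    → {at(kitchen), key_at(k3,office), open(d_kitchen_office)}
  through step 2 (move(office,kitchen)): drop {at(kitchen)}, keep {key_at(k3,office), open(d_kitchen_office)}, require {at(office), open(d_kitchen_office)}
    → {at(office), key_at(k3,office), open(d_kitchen_office)}
  through step 1 (move(bay,office)): drop {at(office)}, keep {key_at(k3,office), open(d_kitchen_office)}, require {at(bay), open(d_office_bay)}
    → {at(bay), key_at(k3,office), open(d_kitchen_office), open(d_office_bay)}

== RESULT ==
["at(bay)", "key_at(k3,office)", "open(d_kitchen_office)", "open(d_office_bay)"]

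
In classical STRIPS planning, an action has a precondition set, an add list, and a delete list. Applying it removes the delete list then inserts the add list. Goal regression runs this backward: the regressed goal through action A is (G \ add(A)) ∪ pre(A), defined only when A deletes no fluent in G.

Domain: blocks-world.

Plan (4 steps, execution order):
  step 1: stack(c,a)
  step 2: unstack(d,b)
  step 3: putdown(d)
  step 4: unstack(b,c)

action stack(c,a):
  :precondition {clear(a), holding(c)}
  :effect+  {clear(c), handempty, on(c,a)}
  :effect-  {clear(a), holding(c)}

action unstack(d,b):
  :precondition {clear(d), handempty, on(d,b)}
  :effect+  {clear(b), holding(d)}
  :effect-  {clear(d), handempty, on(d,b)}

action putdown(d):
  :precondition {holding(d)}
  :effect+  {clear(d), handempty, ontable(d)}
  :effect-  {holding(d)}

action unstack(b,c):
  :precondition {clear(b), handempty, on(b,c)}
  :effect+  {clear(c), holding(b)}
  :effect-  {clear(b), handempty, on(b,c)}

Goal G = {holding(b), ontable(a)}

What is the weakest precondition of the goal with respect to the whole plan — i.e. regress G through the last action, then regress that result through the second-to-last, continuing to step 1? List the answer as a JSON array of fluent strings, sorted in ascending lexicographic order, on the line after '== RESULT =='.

Regress step by step:
  through step 4 (unstack(b,c)): drop {holding(b)}, keep {ontable(a)}, require {clear(b), handempty, on(b,c)}
    → {clear(b), handempty, on(b,c), ontable(a)}
  through step 3 (putdown(d)): drop {handempty}, keep {clear(b), on(b,c), ontable(a)}, require {holding(d)}
    → {clear(b), holding(d), on(b,c), ontable(a)}
  through step 2 (unstack(d,b)): drop {clear(b), holding(d)}, keep {on(b,c), ontable(a)}, require {clear(d), handempty, on(d,b)}
    → {clear(d), handempty, on(b,c), on(d,b), ontable(a)}
  through step 1 (stack(c,a)): drop {handempty}, keep {clear(d), on(b,c), on(d,b), ontable(a)}, require {clear(a), holding(c)}
    → {clear(a), clear(d), holding(c), on(b,c), on(d,b), ontable(a)}

== RESULT ==
["clear(a)", "clear(d)", "holding(c)", "on(b,c)", "on(d,b)", "ontable(a)"]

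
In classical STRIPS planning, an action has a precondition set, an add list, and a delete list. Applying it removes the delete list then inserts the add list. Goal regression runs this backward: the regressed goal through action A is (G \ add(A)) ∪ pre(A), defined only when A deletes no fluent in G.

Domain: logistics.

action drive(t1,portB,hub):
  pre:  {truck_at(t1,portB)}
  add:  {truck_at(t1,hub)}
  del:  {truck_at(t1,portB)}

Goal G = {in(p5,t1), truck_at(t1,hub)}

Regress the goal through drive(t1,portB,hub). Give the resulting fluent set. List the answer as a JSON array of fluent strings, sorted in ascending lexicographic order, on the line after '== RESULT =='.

Compute (G \ add) ∪ pre:
  G ∩ del = {}  (empty — regression defined)
  G \ add = {in(p5,t1), truck_at(t1,hub)} \ {truck_at(t1,hub)} = {in(p5,t1)}
  ∪ pre   = {in(p5,t1)} ∪ {truck_at(t1,portB)}
          = {in(p5,t1), truck_at(t1,portB)}

== RESULT ==
["in(p5,t1)", "truck_at(t1,portB)"]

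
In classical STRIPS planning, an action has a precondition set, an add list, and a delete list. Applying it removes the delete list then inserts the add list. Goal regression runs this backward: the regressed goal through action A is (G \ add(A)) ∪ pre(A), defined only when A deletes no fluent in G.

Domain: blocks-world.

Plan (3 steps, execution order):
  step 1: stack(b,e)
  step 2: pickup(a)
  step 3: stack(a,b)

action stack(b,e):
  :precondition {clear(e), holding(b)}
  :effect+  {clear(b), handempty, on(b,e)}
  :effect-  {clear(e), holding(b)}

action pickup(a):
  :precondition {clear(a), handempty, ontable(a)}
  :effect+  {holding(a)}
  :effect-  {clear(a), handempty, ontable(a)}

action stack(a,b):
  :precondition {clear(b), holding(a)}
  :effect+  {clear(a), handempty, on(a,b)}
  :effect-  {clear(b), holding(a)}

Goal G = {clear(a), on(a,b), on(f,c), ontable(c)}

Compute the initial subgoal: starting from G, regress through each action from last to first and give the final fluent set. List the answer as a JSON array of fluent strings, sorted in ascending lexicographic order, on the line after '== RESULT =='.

Regress step by step:
  through step 3 (stack(a,b)): drop {clear(a), on(a,b)}, keep {on(f,c), ontable(c)}, require {clear(b), holding(a)}
    → {clear(b), holding(a), on(f,c), ontable(c)}
  through step 2 (pickup(a)): drop {holding(a)}, keep {clear(b), on(f,c), ontable(c)}, require {clear(a), handempty, ontable(a)}
    → {clear(a), clear(b), handempty, on(f,c), ontable(a), ontable(c)}
  through step 1 (stack(b,e)): drop {clear(b), handempty}, keep {clear(a), on(f,c), ontable(a), ontable(c)}, require {clear(e), holding(b)}
    → {clear(a), clear(e), holding(b), on(f,c), ontable(a), ontable(c)}

== RESULT ==
["clear(a)", "clear(e)", "holding(b)", "on(f,c)", "ontable(a)", "ontable(c)"]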